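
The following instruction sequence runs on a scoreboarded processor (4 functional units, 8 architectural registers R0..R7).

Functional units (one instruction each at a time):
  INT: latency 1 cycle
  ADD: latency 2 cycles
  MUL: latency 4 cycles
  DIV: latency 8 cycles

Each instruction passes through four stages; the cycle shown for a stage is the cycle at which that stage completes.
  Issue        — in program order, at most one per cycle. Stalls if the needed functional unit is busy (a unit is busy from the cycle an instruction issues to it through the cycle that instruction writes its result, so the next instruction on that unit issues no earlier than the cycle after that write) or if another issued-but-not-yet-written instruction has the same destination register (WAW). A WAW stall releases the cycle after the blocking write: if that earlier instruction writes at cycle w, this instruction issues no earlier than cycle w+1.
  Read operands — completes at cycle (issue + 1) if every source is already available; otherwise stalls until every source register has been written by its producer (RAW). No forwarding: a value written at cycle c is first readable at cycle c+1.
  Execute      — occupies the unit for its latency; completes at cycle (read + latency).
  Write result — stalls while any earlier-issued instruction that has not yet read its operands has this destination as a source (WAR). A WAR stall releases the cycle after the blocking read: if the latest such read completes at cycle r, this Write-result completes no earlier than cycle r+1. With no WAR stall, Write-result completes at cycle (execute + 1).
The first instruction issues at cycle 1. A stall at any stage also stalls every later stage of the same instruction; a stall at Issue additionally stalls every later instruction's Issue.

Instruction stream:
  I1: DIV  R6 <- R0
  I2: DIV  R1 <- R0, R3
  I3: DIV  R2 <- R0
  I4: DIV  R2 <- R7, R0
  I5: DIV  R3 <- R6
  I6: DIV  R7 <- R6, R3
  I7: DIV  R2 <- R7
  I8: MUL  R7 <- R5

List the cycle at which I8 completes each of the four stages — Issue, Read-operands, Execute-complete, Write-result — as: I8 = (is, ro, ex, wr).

I8 = (68, 69, 73, 74)

cycle 1: I1 dispatched to DIV
cycle 2: I1 operands ready
cycle 10: I1 complete
cycle 11: R6←I1
cycle 12: I2 dispatched to DIV
cycle 13: I2 operands ready
cycle 21: I2 complete
cycle 22: R1←I2
cycle 23: I3 dispatched to DIV
cycle 24: I3 operands ready
cycle 32: I3 complete
cycle 33: R2←I3
cycle 34: I4 dispatched to DIV
cycle 35: I4 operands ready
cycle 43: I4 complete
cycle 44: R2←I4
cycle 45: I5 dispatched to DIV
cycle 46: I5 operands ready
cycle 54: I5 complete
cycle 55: R3←I5
cycle 56: I6 dispatched to DIV
cycle 57: I6 operands ready
cycle 65: I6 complete
cycle 66: R7←I6
cycle 67: I7 dispatched to DIV
cycle 68: I7 operands ready | I8 dispatched to MUL
cycle 69: I8 operands ready
cycle 73: I8 complete
cycle 74: R7←I8
cycle 76: I7 complete
cycle 77: R2←I7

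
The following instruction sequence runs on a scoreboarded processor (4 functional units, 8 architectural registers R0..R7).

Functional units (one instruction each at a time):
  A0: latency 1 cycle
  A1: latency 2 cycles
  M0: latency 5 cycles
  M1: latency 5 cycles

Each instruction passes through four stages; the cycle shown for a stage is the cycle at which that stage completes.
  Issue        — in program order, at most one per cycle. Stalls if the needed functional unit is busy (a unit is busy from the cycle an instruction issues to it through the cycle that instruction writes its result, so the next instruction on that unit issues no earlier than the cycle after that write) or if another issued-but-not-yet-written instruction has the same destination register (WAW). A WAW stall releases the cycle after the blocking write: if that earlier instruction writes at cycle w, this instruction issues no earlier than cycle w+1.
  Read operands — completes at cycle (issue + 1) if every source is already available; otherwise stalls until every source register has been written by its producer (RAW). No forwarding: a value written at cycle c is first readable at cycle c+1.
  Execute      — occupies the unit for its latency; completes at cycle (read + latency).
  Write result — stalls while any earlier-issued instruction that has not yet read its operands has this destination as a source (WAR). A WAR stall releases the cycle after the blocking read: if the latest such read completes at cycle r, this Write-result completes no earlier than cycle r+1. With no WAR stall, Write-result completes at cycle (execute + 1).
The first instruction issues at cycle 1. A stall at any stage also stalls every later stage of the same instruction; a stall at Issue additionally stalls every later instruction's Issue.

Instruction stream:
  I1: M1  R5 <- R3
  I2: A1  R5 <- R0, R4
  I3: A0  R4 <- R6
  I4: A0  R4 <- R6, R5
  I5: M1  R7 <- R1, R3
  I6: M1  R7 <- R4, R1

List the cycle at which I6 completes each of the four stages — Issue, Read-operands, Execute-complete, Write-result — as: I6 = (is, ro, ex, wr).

I6 = (23, 24, 29, 30)

1) issue 1, read 2, done 7, write 8
2) issue 9, read 10, done 12, write 13  <WAW R5: wait I1 write@8>
3) issue 10, read 11, done 12, write 13
4) issue 14, read 15, done 16, write 17  <struct: A0 busy until I3 writes@13>
5) issue 15, read 16, done 21, write 22
6) issue 23, read 24, done 29, write 30  <struct: M1 busy until I5 writes@22>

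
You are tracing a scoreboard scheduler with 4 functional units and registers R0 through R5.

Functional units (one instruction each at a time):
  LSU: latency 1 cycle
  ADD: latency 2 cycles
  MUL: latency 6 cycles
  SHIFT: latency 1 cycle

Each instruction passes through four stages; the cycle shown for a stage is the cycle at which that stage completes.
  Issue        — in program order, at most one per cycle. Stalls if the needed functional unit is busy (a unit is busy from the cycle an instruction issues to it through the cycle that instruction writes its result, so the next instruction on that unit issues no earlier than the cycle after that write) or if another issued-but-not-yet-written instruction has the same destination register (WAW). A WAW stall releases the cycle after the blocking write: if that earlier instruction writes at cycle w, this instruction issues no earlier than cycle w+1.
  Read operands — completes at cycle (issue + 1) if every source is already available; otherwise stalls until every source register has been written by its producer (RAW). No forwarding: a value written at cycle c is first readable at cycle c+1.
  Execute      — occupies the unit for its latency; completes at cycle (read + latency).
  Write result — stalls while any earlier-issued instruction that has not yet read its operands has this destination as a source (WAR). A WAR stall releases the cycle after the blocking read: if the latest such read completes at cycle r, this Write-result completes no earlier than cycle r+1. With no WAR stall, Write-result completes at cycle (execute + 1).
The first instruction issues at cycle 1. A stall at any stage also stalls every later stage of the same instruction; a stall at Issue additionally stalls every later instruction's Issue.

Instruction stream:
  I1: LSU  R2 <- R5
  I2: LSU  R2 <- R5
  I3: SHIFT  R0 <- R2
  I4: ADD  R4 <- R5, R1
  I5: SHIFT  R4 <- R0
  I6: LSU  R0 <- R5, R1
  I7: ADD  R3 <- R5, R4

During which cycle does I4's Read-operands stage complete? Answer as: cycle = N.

[1] I1 issues→LSU
[2] I1 reads
[3] I1 exec-done
[4] I1 writes R2
[5] I2 issues→LSU
[6] I2 reads · I3 issues→SHIFT
[7] I2 exec-done · I4 issues→ADD
[8] I2 writes R2 · I4 reads
[9] I3 reads
[10] I3 exec-done · I4 exec-done
[11] I3 writes R0 · I4 writes R4
[12] I5 issues→SHIFT
[13] I5 reads · I6 issues→LSU
[14] I5 exec-done · I6 reads · I7 issues→ADD
[15] I5 writes R4 · I6 exec-done
[16] I6 writes R0 · I7 reads
[18] I7 exec-done
[19] I7 writes R3

cycle = 8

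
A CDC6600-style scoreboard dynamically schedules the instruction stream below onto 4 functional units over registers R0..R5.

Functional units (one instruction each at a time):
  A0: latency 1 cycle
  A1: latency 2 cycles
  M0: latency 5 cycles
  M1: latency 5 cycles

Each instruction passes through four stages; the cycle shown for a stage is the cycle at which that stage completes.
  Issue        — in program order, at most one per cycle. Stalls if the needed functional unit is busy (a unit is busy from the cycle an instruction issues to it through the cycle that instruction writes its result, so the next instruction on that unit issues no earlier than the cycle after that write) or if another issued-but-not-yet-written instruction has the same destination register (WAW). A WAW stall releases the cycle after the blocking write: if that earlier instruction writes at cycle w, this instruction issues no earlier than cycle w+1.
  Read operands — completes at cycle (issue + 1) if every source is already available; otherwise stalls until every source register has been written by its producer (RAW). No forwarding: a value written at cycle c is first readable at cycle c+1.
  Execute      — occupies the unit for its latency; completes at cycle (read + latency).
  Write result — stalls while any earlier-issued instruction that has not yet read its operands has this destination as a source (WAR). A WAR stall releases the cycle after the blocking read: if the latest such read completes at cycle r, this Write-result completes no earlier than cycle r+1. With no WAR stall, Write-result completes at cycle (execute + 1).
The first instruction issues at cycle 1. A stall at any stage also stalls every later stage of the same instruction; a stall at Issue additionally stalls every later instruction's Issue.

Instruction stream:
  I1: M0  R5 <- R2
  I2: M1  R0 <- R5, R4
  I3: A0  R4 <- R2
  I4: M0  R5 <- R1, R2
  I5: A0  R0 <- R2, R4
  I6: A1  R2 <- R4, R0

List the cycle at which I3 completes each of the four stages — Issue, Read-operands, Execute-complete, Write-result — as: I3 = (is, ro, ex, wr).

I3 = (3, 4, 5, 10)

I1: IS=1 RO=2 EX=7 WR=8
I2: IS=2 RO=9 EX=14 WR=15  [RAW R5: wait I1 write@8]
I3: IS=3 RO=4 EX=5 WR=10  [WAR R4: wait I2 read@9]
I4: IS=9 RO=10 EX=15 WR=16  [struct: M0 busy until I1 writes@8]
I5: IS=16 RO=17 EX=18 WR=19  [WAW R0: wait I2 write@15]
I6: IS=17 RO=20 EX=22 WR=23  [RAW R0: wait I5 write@19]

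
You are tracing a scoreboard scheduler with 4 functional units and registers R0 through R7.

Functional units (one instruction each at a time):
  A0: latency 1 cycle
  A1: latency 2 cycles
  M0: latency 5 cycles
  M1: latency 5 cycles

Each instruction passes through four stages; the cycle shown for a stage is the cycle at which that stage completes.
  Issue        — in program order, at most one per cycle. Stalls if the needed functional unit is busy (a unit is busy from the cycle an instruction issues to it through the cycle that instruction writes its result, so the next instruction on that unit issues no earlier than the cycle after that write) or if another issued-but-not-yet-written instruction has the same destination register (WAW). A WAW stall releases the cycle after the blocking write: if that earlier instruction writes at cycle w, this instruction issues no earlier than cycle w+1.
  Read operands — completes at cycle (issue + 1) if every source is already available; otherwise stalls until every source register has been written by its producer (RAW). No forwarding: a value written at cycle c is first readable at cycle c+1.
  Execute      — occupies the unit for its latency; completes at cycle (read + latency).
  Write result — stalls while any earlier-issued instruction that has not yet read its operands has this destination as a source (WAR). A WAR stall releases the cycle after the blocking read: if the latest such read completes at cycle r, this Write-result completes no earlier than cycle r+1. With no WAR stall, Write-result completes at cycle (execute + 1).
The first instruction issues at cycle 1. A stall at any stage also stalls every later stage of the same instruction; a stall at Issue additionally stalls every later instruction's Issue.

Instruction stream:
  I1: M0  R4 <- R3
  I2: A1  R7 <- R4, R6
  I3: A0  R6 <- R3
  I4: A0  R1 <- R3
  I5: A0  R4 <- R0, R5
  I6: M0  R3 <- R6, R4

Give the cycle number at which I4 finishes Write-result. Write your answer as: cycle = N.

cycle = 14

cycle 1: issue I1 (M0)
cycle 2: I1 read-ops, issue I2 (A1)
cycle 3: issue I3 (A0)
cycle 4: I3 read-ops
cycle 5: I3 finished on A0
cycle 7: I1 finished on M0
cycle 8: I1→R4
cycle 9: I2 read-ops
cycle 10: I3→R6
cycle 11: I2 finished on A1, issue I4 (A0)
cycle 12: I2→R7, I4 read-ops
cycle 13: I4 finished on A0
cycle 14: I4→R1
cycle 15: issue I5 (A0)
cycle 16: I5 read-ops, issue I6 (M0)
cycle 17: I5 finished on A0
cycle 18: I5→R4
cycle 19: I6 read-ops
cycle 24: I6 finished on M0
cycle 25: I6→R3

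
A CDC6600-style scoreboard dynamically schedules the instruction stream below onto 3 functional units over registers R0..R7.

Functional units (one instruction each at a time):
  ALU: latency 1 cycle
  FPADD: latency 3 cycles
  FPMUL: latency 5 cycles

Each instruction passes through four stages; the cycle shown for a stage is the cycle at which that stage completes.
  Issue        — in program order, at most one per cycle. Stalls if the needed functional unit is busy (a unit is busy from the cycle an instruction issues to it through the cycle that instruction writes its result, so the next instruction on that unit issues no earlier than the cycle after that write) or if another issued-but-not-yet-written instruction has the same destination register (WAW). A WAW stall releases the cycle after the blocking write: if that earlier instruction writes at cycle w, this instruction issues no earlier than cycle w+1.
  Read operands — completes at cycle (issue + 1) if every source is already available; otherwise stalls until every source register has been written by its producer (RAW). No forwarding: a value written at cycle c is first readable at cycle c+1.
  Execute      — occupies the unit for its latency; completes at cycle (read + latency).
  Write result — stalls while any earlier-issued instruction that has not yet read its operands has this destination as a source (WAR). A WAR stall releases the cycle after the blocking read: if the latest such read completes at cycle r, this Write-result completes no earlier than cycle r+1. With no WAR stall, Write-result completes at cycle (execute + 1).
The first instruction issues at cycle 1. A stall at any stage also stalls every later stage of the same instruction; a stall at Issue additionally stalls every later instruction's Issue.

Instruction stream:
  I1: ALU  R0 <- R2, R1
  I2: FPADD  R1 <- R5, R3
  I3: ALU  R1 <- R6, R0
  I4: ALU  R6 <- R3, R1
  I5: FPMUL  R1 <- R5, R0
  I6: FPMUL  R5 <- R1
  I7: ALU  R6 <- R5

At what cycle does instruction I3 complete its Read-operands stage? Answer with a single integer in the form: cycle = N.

cycle = 9

[I1] 1/2/3/4
[I2] 2/3/6/7
[I3] 8/9/10/11  (WAW R1: wait I2 write@7)
[I4] 12/13/14/15  (struct: ALU busy until I3 writes@11)
[I5] 13/14/19/20
[I6] 21/22/27/28  (struct: FPMUL busy until I5 writes@20)
[I7] 22/29/30/31  (RAW R5: wait I6 write@28)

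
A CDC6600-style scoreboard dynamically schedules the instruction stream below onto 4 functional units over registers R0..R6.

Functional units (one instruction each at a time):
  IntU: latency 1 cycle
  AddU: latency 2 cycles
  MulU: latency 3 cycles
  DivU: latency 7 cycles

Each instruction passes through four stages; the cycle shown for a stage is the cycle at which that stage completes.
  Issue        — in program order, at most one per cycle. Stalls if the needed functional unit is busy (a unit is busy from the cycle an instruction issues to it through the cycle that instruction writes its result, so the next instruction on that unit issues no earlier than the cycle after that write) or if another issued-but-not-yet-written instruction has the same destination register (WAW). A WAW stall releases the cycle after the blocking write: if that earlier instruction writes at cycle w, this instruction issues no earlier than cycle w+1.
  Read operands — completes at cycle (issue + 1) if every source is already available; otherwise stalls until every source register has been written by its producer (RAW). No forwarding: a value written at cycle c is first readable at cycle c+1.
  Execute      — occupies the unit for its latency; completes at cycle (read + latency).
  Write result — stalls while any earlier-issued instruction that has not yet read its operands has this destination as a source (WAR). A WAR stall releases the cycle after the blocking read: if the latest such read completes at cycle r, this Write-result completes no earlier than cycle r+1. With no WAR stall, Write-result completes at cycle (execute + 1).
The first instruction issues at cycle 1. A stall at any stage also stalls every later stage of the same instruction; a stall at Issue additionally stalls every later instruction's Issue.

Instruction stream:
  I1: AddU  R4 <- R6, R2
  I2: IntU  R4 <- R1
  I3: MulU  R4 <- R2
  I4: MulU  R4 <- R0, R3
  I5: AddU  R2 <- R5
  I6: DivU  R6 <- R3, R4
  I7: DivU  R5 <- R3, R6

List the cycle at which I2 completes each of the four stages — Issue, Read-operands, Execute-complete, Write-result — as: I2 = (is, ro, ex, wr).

cycle 1: I1 dispatched to AddU
cycle 2: I1 operands ready
cycle 4: I1 complete
cycle 5: R4←I1
cycle 6: I2 dispatched to IntU
cycle 7: I2 operands ready
cycle 8: I2 complete
cycle 9: R4←I2
cycle 10: I3 dispatched to MulU
cycle 11: I3 operands ready
cycle 14: I3 complete
cycle 15: R4←I3
cycle 16: I4 dispatched to MulU
cycle 17: I4 operands ready · I5 dispatched to AddU
cycle 18: I5 operands ready · I6 dispatched to DivU
cycle 20: I4 complete · I5 complete
cycle 21: R4←I4 · R2←I5
cycle 22: I6 operands ready
cycle 29: I6 complete
cycle 30: R6←I6
cycle 31: I7 dispatched to DivU
cycle 32: I7 operands ready
cycle 39: I7 complete
cycle 40: R5←I7

I2 = (6, 7, 8, 9)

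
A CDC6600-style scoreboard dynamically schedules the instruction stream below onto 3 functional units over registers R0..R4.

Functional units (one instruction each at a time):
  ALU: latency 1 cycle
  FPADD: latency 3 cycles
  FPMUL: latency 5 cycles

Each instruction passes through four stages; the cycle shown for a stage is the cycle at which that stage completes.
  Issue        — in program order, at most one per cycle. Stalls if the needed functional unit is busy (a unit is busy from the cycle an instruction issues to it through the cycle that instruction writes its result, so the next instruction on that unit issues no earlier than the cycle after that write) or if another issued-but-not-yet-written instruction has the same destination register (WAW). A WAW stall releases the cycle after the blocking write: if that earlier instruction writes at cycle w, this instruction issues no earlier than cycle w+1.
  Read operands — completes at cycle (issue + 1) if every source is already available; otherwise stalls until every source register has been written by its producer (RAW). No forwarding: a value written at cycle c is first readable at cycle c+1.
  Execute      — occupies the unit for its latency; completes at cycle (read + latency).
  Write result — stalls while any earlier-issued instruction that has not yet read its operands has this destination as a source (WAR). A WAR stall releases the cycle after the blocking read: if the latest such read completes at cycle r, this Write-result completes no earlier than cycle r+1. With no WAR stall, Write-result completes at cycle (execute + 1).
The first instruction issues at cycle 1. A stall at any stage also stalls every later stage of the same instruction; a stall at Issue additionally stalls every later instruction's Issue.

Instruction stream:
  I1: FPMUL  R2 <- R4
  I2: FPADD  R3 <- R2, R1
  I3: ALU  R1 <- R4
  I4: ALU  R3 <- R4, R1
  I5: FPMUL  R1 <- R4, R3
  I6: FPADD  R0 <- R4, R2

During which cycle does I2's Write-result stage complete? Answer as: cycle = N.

cycle 1: issue I1 (FPMUL)
cycle 2: I1 read-ops; issue I2 (FPADD)
cycle 3: issue I3 (ALU)
cycle 4: I3 read-ops
cycle 5: I3 finished on ALU
cycle 7: I1 finished on FPMUL
cycle 8: I1→R2
cycle 9: I2 read-ops
cycle 10: I3→R1
cycle 12: I2 finished on FPADD
cycle 13: I2→R3
cycle 14: issue I4 (ALU)
cycle 15: I4 read-ops; issue I5 (FPMUL)
cycle 16: I4 finished on ALU; issue I6 (FPADD)
cycle 17: I4→R3; I6 read-ops
cycle 18: I5 read-ops
cycle 20: I6 finished on FPADD
cycle 21: I6→R0
cycle 23: I5 finished on FPMUL
cycle 24: I5→R1

cycle = 13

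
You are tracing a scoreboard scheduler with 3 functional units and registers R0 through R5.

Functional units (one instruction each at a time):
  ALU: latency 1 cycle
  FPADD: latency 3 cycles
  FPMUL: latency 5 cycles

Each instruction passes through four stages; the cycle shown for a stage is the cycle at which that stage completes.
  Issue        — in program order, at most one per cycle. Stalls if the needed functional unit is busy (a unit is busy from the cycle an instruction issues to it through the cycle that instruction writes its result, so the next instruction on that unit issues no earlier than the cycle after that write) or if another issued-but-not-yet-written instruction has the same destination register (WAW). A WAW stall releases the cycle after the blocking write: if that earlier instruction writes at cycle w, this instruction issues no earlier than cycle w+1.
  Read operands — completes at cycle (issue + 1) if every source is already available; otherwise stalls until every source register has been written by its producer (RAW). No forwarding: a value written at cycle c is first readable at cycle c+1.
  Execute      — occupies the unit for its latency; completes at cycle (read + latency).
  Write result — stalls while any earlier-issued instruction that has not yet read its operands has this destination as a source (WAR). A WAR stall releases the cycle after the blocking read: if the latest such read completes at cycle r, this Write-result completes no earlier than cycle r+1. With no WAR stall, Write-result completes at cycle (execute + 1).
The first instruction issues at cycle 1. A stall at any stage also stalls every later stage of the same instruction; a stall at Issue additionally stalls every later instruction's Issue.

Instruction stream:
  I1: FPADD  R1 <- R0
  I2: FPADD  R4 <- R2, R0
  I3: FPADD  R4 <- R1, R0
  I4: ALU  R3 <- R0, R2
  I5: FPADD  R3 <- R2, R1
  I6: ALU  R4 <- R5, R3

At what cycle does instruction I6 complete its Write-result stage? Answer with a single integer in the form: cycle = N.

cycle = 27

[1] issue I1 (FPADD)
[2] I1 read-ops
[5] I1 finished on FPADD
[6] I1→R1
[7] issue I2 (FPADD)
[8] I2 read-ops
[11] I2 finished on FPADD
[12] I2→R4
[13] issue I3 (FPADD)
[14] I3 read-ops, issue I4 (ALU)
[15] I4 read-ops
[16] I4 finished on ALU
[17] I3 finished on FPADD, I4→R3
[18] I3→R4
[19] issue I5 (FPADD)
[20] I5 read-ops, issue I6 (ALU)
[23] I5 finished on FPADD
[24] I5→R3
[25] I6 read-ops
[26] I6 finished on ALU
[27] I6→R4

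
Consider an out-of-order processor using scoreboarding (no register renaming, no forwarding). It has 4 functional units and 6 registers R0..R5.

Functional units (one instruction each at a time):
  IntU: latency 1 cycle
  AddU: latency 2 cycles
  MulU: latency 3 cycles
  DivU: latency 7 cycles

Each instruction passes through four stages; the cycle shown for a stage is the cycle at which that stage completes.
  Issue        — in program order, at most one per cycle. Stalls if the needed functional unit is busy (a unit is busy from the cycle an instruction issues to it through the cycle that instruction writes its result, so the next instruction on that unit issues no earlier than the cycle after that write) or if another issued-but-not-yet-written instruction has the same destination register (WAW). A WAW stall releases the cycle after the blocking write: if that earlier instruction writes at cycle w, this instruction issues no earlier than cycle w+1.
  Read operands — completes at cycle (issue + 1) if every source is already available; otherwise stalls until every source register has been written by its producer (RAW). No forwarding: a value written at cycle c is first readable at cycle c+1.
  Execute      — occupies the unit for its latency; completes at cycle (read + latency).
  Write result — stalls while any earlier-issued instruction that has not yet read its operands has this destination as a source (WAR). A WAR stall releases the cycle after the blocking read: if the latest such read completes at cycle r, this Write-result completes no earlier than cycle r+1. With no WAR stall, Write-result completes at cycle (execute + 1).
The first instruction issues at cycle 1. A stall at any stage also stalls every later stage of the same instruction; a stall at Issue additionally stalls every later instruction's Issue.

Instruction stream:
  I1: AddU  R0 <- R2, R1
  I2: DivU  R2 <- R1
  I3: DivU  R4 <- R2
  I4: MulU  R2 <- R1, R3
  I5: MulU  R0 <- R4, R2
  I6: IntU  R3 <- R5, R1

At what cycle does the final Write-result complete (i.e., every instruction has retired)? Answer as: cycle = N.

  I1 | 1 | 2 | 4 | 5
  I2 | 2 | 3 | 10 | 11
  I3 | 12 | 13 | 20 | 21   struct: DivU busy until I2 writes@11
  I4 | 13 | 14 | 17 | 18
  I5 | 19 | 22 | 25 | 26   struct: MulU busy until I4 writes@18 · RAW R4: wait I3 write@21
  I6 | 20 | 21 | 22 | 23

cycle = 26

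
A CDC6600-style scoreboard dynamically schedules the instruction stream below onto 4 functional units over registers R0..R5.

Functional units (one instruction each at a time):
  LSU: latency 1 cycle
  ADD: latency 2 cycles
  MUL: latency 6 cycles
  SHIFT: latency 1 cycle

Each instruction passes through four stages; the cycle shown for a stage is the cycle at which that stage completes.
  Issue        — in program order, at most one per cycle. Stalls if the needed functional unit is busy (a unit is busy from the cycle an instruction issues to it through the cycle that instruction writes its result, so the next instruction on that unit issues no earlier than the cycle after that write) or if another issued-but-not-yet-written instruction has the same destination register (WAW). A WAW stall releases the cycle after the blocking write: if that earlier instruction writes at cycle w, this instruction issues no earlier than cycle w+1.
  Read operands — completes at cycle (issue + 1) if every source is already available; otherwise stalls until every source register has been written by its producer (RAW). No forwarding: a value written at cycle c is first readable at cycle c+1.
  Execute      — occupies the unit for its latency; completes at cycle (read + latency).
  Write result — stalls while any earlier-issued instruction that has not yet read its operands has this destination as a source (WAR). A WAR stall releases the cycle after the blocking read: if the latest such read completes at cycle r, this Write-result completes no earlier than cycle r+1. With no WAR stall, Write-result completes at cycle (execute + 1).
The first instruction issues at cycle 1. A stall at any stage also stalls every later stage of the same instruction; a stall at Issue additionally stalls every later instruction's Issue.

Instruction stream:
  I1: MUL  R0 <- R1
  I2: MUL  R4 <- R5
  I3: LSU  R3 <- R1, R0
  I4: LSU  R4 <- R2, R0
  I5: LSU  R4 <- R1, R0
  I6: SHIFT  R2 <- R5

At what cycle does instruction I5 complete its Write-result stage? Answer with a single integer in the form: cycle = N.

cycle = 26

cycle 1: I1→MUL
cycle 2: I1 RO
cycle 8: I1 EX
cycle 9: I1 WR R0
cycle 10: I2→MUL
cycle 11: I2 RO | I3→LSU
cycle 12: I3 RO
cycle 13: I3 EX
cycle 14: I3 WR R3
cycle 17: I2 EX
cycle 18: I2 WR R4
cycle 19: I4→LSU
cycle 20: I4 RO
cycle 21: I4 EX
cycle 22: I4 WR R4
cycle 23: I5→LSU
cycle 24: I5 RO | I6→SHIFT
cycle 25: I5 EX | I6 RO
cycle 26: I5 WR R4 | I6 EX
cycle 27: I6 WR R2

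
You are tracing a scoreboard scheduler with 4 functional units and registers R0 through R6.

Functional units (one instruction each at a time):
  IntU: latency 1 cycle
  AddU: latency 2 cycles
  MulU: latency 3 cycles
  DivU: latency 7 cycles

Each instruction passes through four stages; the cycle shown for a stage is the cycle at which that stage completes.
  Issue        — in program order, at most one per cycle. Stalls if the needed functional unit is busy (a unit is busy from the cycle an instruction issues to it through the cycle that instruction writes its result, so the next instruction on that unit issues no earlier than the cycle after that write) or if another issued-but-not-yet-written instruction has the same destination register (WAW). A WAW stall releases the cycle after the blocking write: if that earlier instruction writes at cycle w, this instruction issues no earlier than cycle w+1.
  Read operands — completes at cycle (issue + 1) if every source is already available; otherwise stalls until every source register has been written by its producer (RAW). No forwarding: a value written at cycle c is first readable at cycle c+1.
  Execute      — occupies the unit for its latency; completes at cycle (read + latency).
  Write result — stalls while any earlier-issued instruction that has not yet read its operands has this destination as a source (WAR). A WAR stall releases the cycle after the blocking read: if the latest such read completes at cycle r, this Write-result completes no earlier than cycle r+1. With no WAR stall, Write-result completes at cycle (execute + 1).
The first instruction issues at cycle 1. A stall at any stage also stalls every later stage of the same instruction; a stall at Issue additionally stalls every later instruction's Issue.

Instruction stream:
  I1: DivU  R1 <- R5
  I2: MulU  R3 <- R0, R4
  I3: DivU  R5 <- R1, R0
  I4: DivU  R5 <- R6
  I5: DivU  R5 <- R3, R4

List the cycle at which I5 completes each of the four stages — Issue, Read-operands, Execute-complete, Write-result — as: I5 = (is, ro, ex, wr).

  I1 | 1 | 2 | 9 | 10
  I2 | 2 | 3 | 6 | 7
  I3 | 11 | 12 | 19 | 20   struct: DivU busy until I1 writes@10
  I4 | 21 | 22 | 29 | 30   struct: DivU busy until I3 writes@20
  I5 | 31 | 32 | 39 | 40   struct: DivU busy until I4 writes@30

I5 = (31, 32, 39, 40)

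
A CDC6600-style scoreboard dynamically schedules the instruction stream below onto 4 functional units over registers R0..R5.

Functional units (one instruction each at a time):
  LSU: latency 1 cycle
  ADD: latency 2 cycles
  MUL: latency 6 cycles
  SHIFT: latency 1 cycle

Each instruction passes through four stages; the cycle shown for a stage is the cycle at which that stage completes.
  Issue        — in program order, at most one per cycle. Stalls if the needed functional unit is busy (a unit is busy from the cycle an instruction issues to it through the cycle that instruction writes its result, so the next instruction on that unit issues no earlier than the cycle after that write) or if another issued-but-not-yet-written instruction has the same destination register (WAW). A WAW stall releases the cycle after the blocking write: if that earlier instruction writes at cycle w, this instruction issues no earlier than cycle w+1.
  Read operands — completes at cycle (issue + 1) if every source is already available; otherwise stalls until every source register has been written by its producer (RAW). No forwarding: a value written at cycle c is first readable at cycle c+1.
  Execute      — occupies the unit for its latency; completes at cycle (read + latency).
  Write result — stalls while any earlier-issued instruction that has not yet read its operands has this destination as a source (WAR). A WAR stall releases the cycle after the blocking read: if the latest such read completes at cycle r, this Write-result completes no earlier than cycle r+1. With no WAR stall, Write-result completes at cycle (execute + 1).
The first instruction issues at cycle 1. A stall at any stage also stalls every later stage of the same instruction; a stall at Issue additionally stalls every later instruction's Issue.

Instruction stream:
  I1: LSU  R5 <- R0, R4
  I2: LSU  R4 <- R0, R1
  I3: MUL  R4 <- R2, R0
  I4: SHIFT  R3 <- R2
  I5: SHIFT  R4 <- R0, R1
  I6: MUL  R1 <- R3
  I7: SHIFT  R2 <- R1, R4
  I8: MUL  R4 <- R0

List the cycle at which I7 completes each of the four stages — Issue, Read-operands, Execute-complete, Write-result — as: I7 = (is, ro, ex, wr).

I7 = (22, 28, 29, 30)

c1: issue I1 (LSU)
c2: I1 read-ops
c3: I1 finished on LSU
c4: I1→R5
c5: issue I2 (LSU)
c6: I2 read-ops
c7: I2 finished on LSU
c8: I2→R4
c9: issue I3 (MUL)
c10: I3 read-ops; issue I4 (SHIFT)
c11: I4 read-ops
c12: I4 finished on SHIFT
c13: I4→R3
c16: I3 finished on MUL
c17: I3→R4
c18: issue I5 (SHIFT)
c19: I5 read-ops; issue I6 (MUL)
c20: I5 finished on SHIFT; I6 read-ops
c21: I5→R4
c22: issue I7 (SHIFT)
c26: I6 finished on MUL
c27: I6→R1
c28: I7 read-ops; issue I8 (MUL)
c29: I7 finished on SHIFT; I8 read-ops
c30: I7→R2
c35: I8 finished on MUL
c36: I8→R4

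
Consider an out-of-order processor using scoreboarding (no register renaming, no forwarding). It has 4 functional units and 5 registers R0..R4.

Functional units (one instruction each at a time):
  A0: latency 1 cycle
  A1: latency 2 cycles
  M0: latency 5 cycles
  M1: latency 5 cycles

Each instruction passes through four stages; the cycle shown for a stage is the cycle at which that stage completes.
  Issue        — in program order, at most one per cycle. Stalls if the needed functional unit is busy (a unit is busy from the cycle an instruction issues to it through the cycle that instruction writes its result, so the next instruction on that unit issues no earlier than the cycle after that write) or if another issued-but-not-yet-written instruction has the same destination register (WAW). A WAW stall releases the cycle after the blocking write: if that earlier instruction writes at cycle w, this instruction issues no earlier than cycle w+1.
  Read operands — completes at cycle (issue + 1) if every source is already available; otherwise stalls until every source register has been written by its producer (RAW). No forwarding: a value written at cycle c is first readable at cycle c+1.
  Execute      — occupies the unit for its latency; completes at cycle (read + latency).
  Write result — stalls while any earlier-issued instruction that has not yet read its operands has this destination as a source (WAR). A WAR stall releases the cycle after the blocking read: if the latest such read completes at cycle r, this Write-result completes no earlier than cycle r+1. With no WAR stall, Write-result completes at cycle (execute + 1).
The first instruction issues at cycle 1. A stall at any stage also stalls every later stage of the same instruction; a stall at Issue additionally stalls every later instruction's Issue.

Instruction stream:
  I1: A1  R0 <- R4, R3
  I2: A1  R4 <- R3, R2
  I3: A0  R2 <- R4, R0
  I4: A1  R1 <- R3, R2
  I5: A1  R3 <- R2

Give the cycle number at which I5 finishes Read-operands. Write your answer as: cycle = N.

cycle = 19

cycle 1: issue I1 (A1)
cycle 2: I1 read-ops
cycle 4: I1 finished on A1
cycle 5: I1→R0
cycle 6: issue I2 (A1)
cycle 7: I2 read-ops; issue I3 (A0)
cycle 9: I2 finished on A1
cycle 10: I2→R4
cycle 11: I3 read-ops; issue I4 (A1)
cycle 12: I3 finished on A0
cycle 13: I3→R2
cycle 14: I4 read-ops
cycle 16: I4 finished on A1
cycle 17: I4→R1
cycle 18: issue I5 (A1)
cycle 19: I5 read-ops
cycle 21: I5 finished on A1
cycle 22: I5→R3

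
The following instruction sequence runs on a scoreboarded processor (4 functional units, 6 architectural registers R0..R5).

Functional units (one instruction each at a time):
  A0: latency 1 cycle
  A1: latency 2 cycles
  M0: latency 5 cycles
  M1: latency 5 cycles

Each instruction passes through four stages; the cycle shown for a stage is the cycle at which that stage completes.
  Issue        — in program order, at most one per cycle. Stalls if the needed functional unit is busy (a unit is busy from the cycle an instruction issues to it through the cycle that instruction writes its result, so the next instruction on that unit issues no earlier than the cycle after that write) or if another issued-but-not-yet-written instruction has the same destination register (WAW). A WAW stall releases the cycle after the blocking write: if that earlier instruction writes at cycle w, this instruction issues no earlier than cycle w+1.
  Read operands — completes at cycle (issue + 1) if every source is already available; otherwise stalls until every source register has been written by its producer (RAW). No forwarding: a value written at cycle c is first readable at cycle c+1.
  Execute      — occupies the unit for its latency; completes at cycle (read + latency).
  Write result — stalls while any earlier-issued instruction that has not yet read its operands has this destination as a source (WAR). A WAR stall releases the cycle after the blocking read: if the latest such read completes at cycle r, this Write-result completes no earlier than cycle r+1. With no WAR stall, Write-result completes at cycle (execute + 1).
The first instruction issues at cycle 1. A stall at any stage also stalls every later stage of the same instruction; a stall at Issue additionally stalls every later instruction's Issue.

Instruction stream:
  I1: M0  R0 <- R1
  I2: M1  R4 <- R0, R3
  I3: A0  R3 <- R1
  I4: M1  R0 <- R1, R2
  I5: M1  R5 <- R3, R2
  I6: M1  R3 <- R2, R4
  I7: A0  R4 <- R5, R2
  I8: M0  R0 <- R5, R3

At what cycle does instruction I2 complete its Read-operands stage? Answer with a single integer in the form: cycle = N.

cycle = 9

cycle 1: I1 dispatched to M0
cycle 2: I1 operands ready · I2 dispatched to M1
cycle 3: I3 dispatched to A0
cycle 4: I3 operands ready
cycle 5: I3 complete
cycle 7: I1 complete
cycle 8: R0←I1
cycle 9: I2 operands ready
cycle 10: R3←I3
cycle 14: I2 complete
cycle 15: R4←I2
cycle 16: I4 dispatched to M1
cycle 17: I4 operands ready
cycle 22: I4 complete
cycle 23: R0←I4
cycle 24: I5 dispatched to M1
cycle 25: I5 operands ready
cycle 30: I5 complete
cycle 31: R5←I5
cycle 32: I6 dispatched to M1
cycle 33: I6 operands ready · I7 dispatched to A0
cycle 34: I7 operands ready · I8 dispatched to M0
cycle 35: I7 complete
cycle 36: R4←I7
cycle 38: I6 complete
cycle 39: R3←I6
cycle 40: I8 operands ready
cycle 45: I8 complete
cycle 46: R0←I8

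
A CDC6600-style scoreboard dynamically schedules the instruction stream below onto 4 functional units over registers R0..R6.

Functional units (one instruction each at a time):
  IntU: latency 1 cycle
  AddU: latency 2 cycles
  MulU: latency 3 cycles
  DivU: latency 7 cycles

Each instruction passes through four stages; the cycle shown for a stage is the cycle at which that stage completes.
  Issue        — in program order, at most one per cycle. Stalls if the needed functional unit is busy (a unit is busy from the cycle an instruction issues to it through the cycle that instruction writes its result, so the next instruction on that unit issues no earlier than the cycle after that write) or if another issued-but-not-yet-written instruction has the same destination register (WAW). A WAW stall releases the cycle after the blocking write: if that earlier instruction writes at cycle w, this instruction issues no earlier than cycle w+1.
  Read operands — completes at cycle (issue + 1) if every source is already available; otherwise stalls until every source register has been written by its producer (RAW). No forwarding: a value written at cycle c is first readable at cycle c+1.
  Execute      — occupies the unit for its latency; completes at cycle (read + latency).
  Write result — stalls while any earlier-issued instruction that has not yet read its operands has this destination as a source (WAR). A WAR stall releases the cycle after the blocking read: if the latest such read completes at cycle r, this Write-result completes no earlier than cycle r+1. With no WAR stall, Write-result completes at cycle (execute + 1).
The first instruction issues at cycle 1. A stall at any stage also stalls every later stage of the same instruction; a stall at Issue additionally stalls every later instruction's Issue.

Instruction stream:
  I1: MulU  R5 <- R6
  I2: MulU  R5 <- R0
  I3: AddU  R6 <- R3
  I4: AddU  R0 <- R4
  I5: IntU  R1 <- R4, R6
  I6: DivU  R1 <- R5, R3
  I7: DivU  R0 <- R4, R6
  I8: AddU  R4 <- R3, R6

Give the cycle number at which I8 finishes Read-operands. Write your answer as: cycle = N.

cycle = 30

  I1 | 1 | 2 | 5 | 6
  I2 | 7 | 8 | 11 | 12   struct: MulU busy until I1 writes@6
  I3 | 8 | 9 | 11 | 12
  I4 | 13 | 14 | 16 | 17   struct: AddU busy until I3 writes@12
  I5 | 14 | 15 | 16 | 17
  I6 | 18 | 19 | 26 | 27   WAW R1: wait I5 write@17
  I7 | 28 | 29 | 36 | 37   struct: DivU busy until I6 writes@27
  I8 | 29 | 30 | 32 | 33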